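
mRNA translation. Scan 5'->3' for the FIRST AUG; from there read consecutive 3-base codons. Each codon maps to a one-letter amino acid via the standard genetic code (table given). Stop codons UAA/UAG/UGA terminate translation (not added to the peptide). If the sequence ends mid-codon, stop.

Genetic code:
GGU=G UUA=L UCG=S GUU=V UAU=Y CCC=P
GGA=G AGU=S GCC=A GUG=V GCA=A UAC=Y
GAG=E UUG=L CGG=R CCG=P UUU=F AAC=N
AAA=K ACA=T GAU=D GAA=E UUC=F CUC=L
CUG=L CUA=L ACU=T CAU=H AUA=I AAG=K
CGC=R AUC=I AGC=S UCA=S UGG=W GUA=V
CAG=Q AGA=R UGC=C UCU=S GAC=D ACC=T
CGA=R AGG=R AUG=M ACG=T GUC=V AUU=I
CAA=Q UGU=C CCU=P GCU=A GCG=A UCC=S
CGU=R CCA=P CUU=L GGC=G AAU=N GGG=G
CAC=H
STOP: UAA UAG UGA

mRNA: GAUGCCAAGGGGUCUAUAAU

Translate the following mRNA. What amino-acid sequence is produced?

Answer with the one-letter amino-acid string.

Answer: MPRGL

Derivation:
start AUG at pos 1
pos 1: AUG -> M; peptide=M
pos 4: CCA -> P; peptide=MP
pos 7: AGG -> R; peptide=MPR
pos 10: GGU -> G; peptide=MPRG
pos 13: CUA -> L; peptide=MPRGL
pos 16: UAA -> STOP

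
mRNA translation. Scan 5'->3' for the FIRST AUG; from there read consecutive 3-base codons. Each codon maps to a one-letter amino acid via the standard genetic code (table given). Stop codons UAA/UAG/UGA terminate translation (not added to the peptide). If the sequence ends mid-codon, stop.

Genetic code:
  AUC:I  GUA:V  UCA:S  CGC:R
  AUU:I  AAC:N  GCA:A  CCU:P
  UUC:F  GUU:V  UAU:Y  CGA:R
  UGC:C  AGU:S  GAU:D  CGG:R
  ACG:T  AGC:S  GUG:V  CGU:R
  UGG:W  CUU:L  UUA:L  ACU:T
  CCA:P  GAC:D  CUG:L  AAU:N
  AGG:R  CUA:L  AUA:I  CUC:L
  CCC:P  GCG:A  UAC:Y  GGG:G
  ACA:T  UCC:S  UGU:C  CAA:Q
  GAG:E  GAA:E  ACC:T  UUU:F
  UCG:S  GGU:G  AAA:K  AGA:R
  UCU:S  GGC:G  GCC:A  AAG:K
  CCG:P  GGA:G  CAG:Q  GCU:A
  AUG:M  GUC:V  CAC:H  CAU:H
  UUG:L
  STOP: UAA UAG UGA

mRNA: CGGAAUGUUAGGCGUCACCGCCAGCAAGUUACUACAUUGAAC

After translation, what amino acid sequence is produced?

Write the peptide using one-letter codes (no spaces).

start AUG at pos 4
pos 4: AUG -> M; peptide=M
pos 7: UUA -> L; peptide=ML
pos 10: GGC -> G; peptide=MLG
pos 13: GUC -> V; peptide=MLGV
pos 16: ACC -> T; peptide=MLGVT
pos 19: GCC -> A; peptide=MLGVTA
pos 22: AGC -> S; peptide=MLGVTAS
pos 25: AAG -> K; peptide=MLGVTASK
pos 28: UUA -> L; peptide=MLGVTASKL
pos 31: CUA -> L; peptide=MLGVTASKLL
pos 34: CAU -> H; peptide=MLGVTASKLLH
pos 37: UGA -> STOP

Answer: MLGVTASKLLH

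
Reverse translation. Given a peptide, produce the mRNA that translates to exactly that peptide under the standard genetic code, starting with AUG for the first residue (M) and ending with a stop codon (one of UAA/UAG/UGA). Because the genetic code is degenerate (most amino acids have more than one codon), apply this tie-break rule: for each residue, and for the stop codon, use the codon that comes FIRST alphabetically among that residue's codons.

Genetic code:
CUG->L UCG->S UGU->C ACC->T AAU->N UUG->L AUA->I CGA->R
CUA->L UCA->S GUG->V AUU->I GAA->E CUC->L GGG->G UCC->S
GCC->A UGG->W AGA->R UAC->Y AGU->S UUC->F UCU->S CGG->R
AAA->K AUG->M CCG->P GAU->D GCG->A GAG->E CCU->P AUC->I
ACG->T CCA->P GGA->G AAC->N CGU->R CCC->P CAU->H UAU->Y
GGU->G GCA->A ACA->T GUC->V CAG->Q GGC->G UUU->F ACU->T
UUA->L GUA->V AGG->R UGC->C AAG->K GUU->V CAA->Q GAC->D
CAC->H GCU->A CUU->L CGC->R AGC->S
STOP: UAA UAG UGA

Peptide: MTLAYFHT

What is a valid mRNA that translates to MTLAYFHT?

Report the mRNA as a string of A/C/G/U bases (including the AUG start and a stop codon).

Answer: mRNA: AUGACACUAGCAUACUUCCACACAUAA

Derivation:
residue 1: M -> AUG (start codon)
residue 2: T codons sorted = ACA,ACC,ACG,ACU -> pick first = ACA
residue 3: L codons sorted = CUA,CUC,CUG,CUU,UUA,UUG -> pick first = CUA
residue 4: A codons sorted = GCA,GCC,GCG,GCU -> pick first = GCA
residue 5: Y codons sorted = UAC,UAU -> pick first = UAC
residue 6: F codons sorted = UUC,UUU -> pick first = UUC
residue 7: H codons sorted = CAC,CAU -> pick first = CAC
residue 8: T codons sorted = ACA,ACC,ACG,ACU -> pick first = ACA
terminator: stop codons sorted = UAA,UAG,UGA -> pick first = UAA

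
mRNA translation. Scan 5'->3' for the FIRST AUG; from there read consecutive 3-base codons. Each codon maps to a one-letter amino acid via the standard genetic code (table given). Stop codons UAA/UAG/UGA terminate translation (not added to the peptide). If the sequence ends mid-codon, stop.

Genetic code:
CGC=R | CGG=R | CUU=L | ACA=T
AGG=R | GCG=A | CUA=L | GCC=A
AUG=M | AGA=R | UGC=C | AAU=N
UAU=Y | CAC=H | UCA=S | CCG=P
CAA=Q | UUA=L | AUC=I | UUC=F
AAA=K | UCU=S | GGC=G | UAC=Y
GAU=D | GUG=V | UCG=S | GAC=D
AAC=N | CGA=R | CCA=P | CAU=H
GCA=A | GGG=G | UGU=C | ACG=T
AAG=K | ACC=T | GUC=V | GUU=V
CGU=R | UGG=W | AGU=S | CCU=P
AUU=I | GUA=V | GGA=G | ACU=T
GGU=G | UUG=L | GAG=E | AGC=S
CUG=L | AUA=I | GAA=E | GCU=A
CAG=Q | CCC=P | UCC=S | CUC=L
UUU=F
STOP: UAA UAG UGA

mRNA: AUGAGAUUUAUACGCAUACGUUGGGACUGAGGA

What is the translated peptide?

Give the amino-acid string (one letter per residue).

start AUG at pos 0
pos 0: AUG -> M; peptide=M
pos 3: AGA -> R; peptide=MR
pos 6: UUU -> F; peptide=MRF
pos 9: AUA -> I; peptide=MRFI
pos 12: CGC -> R; peptide=MRFIR
pos 15: AUA -> I; peptide=MRFIRI
pos 18: CGU -> R; peptide=MRFIRIR
pos 21: UGG -> W; peptide=MRFIRIRW
pos 24: GAC -> D; peptide=MRFIRIRWD
pos 27: UGA -> STOP

Answer: MRFIRIRWD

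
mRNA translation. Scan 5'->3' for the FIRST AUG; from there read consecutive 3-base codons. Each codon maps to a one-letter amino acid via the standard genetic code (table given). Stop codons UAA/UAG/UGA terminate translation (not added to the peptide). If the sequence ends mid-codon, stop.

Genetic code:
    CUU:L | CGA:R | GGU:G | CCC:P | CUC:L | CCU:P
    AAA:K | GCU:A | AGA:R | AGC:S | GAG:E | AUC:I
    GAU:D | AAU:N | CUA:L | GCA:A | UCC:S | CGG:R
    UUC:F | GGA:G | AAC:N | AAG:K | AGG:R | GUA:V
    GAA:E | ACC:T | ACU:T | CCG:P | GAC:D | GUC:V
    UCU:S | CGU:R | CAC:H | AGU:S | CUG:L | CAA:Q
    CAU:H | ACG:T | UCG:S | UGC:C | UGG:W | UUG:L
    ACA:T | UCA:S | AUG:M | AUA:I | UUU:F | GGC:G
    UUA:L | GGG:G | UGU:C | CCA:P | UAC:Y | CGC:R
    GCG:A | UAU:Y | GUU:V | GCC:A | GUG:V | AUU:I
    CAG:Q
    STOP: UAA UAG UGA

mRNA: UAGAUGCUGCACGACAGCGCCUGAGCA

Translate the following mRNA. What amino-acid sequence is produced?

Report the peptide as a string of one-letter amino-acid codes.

Answer: MLHDSA

Derivation:
start AUG at pos 3
pos 3: AUG -> M; peptide=M
pos 6: CUG -> L; peptide=ML
pos 9: CAC -> H; peptide=MLH
pos 12: GAC -> D; peptide=MLHD
pos 15: AGC -> S; peptide=MLHDS
pos 18: GCC -> A; peptide=MLHDSA
pos 21: UGA -> STOP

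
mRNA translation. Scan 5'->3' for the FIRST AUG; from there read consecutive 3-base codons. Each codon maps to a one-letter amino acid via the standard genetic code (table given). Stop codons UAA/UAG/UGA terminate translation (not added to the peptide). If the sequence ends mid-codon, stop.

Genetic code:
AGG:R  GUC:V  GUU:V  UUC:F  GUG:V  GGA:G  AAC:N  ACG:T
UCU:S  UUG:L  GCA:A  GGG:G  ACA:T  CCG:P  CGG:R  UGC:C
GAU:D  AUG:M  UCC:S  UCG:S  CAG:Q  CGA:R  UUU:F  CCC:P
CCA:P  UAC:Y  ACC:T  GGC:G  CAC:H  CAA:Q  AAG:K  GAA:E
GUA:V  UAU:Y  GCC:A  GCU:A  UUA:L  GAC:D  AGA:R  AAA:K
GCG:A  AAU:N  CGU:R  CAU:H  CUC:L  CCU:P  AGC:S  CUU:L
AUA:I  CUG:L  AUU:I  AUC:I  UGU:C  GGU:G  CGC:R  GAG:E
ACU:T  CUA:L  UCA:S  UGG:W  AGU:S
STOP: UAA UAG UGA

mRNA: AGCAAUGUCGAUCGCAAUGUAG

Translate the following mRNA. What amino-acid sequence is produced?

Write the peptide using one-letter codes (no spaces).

Answer: MSIAM

Derivation:
start AUG at pos 4
pos 4: AUG -> M; peptide=M
pos 7: UCG -> S; peptide=MS
pos 10: AUC -> I; peptide=MSI
pos 13: GCA -> A; peptide=MSIA
pos 16: AUG -> M; peptide=MSIAM
pos 19: UAG -> STOP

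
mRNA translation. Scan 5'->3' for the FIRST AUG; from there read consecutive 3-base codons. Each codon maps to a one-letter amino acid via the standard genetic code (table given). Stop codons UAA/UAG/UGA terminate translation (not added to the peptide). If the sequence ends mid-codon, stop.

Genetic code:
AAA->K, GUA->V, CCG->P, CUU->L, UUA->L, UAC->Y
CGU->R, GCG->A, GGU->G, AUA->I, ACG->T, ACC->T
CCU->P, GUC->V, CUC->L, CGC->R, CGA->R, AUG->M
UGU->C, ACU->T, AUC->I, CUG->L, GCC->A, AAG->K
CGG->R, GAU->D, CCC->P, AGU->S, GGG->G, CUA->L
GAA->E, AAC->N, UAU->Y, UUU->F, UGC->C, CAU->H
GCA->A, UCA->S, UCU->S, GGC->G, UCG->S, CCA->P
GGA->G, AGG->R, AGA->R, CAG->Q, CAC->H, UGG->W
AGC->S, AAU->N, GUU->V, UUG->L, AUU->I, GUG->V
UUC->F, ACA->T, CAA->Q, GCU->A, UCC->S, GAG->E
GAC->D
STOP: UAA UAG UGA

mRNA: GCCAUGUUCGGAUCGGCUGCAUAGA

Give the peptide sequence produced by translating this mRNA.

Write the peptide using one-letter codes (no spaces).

Answer: MFGSAA

Derivation:
start AUG at pos 3
pos 3: AUG -> M; peptide=M
pos 6: UUC -> F; peptide=MF
pos 9: GGA -> G; peptide=MFG
pos 12: UCG -> S; peptide=MFGS
pos 15: GCU -> A; peptide=MFGSA
pos 18: GCA -> A; peptide=MFGSAA
pos 21: UAG -> STOP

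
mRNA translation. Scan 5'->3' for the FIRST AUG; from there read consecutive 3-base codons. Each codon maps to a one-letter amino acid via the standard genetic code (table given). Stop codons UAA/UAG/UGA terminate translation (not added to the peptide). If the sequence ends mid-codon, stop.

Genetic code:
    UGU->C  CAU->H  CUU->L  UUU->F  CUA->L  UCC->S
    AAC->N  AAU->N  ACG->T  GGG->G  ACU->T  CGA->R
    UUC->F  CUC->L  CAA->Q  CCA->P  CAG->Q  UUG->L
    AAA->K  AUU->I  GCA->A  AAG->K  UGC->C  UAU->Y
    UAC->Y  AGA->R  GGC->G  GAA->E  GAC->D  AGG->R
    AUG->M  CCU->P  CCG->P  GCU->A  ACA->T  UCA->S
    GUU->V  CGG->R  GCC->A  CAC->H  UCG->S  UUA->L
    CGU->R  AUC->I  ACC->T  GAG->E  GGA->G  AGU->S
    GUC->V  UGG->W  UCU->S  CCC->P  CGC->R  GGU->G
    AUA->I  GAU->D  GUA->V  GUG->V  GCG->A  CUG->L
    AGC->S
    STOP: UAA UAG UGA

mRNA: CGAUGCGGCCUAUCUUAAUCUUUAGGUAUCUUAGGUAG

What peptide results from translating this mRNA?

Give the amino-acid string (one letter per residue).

Answer: MRPILIFRYLR

Derivation:
start AUG at pos 2
pos 2: AUG -> M; peptide=M
pos 5: CGG -> R; peptide=MR
pos 8: CCU -> P; peptide=MRP
pos 11: AUC -> I; peptide=MRPI
pos 14: UUA -> L; peptide=MRPIL
pos 17: AUC -> I; peptide=MRPILI
pos 20: UUU -> F; peptide=MRPILIF
pos 23: AGG -> R; peptide=MRPILIFR
pos 26: UAU -> Y; peptide=MRPILIFRY
pos 29: CUU -> L; peptide=MRPILIFRYL
pos 32: AGG -> R; peptide=MRPILIFRYLR
pos 35: UAG -> STOP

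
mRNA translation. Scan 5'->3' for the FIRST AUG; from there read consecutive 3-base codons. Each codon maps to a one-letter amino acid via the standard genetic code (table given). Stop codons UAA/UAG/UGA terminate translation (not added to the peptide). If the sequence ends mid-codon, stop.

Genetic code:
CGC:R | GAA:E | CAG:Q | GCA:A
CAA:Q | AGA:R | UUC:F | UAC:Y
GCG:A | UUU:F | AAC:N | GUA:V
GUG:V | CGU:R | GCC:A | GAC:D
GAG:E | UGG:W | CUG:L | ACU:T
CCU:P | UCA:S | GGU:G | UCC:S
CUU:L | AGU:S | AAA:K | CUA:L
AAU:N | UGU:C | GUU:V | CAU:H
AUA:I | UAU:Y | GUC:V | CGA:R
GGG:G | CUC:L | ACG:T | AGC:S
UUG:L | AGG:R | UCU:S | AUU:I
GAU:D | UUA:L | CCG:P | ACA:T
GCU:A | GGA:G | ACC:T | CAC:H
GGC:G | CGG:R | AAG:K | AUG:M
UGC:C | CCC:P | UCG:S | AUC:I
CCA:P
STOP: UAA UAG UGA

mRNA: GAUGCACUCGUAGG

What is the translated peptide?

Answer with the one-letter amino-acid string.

start AUG at pos 1
pos 1: AUG -> M; peptide=M
pos 4: CAC -> H; peptide=MH
pos 7: UCG -> S; peptide=MHS
pos 10: UAG -> STOP

Answer: MHS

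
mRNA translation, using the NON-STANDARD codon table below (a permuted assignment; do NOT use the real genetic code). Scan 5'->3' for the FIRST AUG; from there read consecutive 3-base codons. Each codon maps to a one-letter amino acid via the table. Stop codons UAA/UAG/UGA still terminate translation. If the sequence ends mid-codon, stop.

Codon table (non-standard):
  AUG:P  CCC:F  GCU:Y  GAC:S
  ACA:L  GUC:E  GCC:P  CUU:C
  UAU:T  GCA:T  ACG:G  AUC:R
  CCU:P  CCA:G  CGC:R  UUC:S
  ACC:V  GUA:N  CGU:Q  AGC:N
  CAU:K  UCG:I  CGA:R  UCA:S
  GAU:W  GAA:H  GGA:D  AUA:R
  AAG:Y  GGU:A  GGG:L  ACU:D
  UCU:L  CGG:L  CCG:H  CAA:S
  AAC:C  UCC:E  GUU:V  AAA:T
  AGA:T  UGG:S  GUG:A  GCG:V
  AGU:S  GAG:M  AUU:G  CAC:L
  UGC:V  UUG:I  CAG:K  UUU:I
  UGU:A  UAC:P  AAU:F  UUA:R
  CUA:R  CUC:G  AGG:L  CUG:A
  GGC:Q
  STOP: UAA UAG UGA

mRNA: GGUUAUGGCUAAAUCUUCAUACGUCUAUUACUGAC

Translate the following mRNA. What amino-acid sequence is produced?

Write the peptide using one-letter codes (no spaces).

Answer: PYTLSPETP

Derivation:
start AUG at pos 4
pos 4: AUG -> P; peptide=P
pos 7: GCU -> Y; peptide=PY
pos 10: AAA -> T; peptide=PYT
pos 13: UCU -> L; peptide=PYTL
pos 16: UCA -> S; peptide=PYTLS
pos 19: UAC -> P; peptide=PYTLSP
pos 22: GUC -> E; peptide=PYTLSPE
pos 25: UAU -> T; peptide=PYTLSPET
pos 28: UAC -> P; peptide=PYTLSPETP
pos 31: UGA -> STOP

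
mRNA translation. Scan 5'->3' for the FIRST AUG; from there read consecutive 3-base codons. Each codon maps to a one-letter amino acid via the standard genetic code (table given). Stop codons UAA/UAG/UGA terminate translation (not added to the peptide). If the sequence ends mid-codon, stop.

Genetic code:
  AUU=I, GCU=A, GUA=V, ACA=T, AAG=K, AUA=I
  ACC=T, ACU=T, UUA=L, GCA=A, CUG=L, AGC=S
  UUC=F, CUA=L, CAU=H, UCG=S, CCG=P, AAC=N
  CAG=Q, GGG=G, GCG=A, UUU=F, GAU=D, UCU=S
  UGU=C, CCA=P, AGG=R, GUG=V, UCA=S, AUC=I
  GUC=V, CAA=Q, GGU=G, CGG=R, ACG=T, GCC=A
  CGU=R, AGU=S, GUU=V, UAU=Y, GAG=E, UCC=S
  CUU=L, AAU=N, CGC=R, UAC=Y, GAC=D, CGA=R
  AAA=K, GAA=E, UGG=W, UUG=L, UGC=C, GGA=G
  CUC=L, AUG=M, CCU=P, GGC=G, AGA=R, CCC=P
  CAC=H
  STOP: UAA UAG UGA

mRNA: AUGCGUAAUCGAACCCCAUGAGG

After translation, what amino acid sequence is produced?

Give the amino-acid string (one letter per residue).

Answer: MRNRTP

Derivation:
start AUG at pos 0
pos 0: AUG -> M; peptide=M
pos 3: CGU -> R; peptide=MR
pos 6: AAU -> N; peptide=MRN
pos 9: CGA -> R; peptide=MRNR
pos 12: ACC -> T; peptide=MRNRT
pos 15: CCA -> P; peptide=MRNRTP
pos 18: UGA -> STOP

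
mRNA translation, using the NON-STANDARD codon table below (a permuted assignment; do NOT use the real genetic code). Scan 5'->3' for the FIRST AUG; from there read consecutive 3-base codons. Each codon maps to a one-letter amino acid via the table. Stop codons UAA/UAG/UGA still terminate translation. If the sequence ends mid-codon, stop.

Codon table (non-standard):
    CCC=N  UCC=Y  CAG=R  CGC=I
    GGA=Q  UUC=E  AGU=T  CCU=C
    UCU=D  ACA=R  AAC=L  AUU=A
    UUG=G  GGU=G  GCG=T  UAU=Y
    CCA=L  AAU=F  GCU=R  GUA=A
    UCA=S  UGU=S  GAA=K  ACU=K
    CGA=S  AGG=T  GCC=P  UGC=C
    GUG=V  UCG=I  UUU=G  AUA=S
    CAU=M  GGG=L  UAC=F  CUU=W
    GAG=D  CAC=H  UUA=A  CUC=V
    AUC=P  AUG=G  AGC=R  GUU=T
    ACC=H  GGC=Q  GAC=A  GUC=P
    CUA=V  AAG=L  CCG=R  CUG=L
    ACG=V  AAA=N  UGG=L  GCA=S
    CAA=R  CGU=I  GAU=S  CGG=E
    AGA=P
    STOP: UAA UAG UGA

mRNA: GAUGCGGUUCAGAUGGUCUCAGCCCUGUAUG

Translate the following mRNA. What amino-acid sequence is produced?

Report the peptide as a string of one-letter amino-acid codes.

Answer: GEEPLDRNSG

Derivation:
start AUG at pos 1
pos 1: AUG -> G; peptide=G
pos 4: CGG -> E; peptide=GE
pos 7: UUC -> E; peptide=GEE
pos 10: AGA -> P; peptide=GEEP
pos 13: UGG -> L; peptide=GEEPL
pos 16: UCU -> D; peptide=GEEPLD
pos 19: CAG -> R; peptide=GEEPLDR
pos 22: CCC -> N; peptide=GEEPLDRN
pos 25: UGU -> S; peptide=GEEPLDRNS
pos 28: AUG -> G; peptide=GEEPLDRNSG
pos 31: only 0 nt remain (<3), stop (end of mRNA)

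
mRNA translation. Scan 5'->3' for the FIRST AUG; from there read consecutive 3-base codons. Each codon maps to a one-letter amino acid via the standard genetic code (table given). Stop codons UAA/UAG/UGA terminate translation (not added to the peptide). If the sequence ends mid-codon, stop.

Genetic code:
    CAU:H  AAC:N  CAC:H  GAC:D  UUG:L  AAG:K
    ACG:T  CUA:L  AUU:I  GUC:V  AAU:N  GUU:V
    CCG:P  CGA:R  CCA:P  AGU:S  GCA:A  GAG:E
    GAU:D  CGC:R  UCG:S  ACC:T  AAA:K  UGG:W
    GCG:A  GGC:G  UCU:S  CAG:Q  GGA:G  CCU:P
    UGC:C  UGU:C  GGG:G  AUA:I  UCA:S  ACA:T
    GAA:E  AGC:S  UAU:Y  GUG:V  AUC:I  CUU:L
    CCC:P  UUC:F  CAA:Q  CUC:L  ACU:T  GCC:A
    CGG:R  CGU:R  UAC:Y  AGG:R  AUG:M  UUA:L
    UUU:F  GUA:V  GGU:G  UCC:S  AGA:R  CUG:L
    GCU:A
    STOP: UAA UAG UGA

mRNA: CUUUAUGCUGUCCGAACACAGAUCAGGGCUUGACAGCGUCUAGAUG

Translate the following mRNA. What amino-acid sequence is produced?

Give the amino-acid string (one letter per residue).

Answer: MLSEHRSGLDSV

Derivation:
start AUG at pos 4
pos 4: AUG -> M; peptide=M
pos 7: CUG -> L; peptide=ML
pos 10: UCC -> S; peptide=MLS
pos 13: GAA -> E; peptide=MLSE
pos 16: CAC -> H; peptide=MLSEH
pos 19: AGA -> R; peptide=MLSEHR
pos 22: UCA -> S; peptide=MLSEHRS
pos 25: GGG -> G; peptide=MLSEHRSG
pos 28: CUU -> L; peptide=MLSEHRSGL
pos 31: GAC -> D; peptide=MLSEHRSGLD
pos 34: AGC -> S; peptide=MLSEHRSGLDS
pos 37: GUC -> V; peptide=MLSEHRSGLDSV
pos 40: UAG -> STOP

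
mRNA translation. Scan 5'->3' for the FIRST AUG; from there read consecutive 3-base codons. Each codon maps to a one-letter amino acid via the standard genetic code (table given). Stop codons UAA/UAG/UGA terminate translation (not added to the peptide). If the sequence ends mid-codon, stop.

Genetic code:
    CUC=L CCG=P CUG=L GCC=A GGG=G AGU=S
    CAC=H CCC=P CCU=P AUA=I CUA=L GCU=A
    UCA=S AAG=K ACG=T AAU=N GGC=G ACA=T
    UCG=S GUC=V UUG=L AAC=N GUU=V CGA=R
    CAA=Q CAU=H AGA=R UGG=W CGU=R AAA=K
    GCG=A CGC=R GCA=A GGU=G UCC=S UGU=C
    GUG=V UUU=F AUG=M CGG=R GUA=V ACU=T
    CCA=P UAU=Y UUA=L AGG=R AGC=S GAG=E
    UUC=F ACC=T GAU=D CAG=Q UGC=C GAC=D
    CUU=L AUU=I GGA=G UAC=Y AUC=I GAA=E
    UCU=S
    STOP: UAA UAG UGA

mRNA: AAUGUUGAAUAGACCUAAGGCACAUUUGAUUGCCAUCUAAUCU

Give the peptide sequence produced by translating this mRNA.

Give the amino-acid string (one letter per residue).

Answer: MLNRPKAHLIAI

Derivation:
start AUG at pos 1
pos 1: AUG -> M; peptide=M
pos 4: UUG -> L; peptide=ML
pos 7: AAU -> N; peptide=MLN
pos 10: AGA -> R; peptide=MLNR
pos 13: CCU -> P; peptide=MLNRP
pos 16: AAG -> K; peptide=MLNRPK
pos 19: GCA -> A; peptide=MLNRPKA
pos 22: CAU -> H; peptide=MLNRPKAH
pos 25: UUG -> L; peptide=MLNRPKAHL
pos 28: AUU -> I; peptide=MLNRPKAHLI
pos 31: GCC -> A; peptide=MLNRPKAHLIA
pos 34: AUC -> I; peptide=MLNRPKAHLIAI
pos 37: UAA -> STOP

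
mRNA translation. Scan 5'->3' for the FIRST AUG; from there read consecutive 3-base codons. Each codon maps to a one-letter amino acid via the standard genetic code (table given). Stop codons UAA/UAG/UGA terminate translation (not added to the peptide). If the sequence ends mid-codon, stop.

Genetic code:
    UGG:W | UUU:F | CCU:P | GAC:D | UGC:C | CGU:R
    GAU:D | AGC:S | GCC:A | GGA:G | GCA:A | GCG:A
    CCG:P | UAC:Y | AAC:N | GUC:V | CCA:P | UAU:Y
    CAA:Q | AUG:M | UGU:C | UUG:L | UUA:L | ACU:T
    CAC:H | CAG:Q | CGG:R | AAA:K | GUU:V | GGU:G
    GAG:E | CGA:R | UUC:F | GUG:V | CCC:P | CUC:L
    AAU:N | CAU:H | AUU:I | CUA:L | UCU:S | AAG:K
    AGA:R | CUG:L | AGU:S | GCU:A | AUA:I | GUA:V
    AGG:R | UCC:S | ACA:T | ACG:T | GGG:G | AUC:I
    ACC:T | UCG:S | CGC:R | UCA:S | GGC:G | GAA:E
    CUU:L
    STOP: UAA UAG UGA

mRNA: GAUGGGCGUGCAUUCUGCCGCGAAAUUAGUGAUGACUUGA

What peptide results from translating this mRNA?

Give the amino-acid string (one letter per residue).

start AUG at pos 1
pos 1: AUG -> M; peptide=M
pos 4: GGC -> G; peptide=MG
pos 7: GUG -> V; peptide=MGV
pos 10: CAU -> H; peptide=MGVH
pos 13: UCU -> S; peptide=MGVHS
pos 16: GCC -> A; peptide=MGVHSA
pos 19: GCG -> A; peptide=MGVHSAA
pos 22: AAA -> K; peptide=MGVHSAAK
pos 25: UUA -> L; peptide=MGVHSAAKL
pos 28: GUG -> V; peptide=MGVHSAAKLV
pos 31: AUG -> M; peptide=MGVHSAAKLVM
pos 34: ACU -> T; peptide=MGVHSAAKLVMT
pos 37: UGA -> STOP

Answer: MGVHSAAKLVMT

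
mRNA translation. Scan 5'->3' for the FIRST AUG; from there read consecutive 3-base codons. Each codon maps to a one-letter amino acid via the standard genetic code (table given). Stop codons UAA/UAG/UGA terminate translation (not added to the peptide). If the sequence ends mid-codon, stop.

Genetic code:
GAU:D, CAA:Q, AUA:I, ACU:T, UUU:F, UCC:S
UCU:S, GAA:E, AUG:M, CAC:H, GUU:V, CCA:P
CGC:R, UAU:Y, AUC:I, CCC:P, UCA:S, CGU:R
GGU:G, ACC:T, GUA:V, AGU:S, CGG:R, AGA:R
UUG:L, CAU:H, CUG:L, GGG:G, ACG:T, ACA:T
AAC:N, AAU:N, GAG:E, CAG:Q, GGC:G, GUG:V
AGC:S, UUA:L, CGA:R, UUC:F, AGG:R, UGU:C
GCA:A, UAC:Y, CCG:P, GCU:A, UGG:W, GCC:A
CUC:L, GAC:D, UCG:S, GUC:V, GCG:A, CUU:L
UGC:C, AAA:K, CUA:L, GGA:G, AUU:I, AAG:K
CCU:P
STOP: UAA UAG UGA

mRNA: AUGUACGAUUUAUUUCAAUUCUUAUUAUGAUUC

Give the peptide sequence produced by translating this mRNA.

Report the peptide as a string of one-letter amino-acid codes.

Answer: MYDLFQFLL

Derivation:
start AUG at pos 0
pos 0: AUG -> M; peptide=M
pos 3: UAC -> Y; peptide=MY
pos 6: GAU -> D; peptide=MYD
pos 9: UUA -> L; peptide=MYDL
pos 12: UUU -> F; peptide=MYDLF
pos 15: CAA -> Q; peptide=MYDLFQ
pos 18: UUC -> F; peptide=MYDLFQF
pos 21: UUA -> L; peptide=MYDLFQFL
pos 24: UUA -> L; peptide=MYDLFQFLL
pos 27: UGA -> STOP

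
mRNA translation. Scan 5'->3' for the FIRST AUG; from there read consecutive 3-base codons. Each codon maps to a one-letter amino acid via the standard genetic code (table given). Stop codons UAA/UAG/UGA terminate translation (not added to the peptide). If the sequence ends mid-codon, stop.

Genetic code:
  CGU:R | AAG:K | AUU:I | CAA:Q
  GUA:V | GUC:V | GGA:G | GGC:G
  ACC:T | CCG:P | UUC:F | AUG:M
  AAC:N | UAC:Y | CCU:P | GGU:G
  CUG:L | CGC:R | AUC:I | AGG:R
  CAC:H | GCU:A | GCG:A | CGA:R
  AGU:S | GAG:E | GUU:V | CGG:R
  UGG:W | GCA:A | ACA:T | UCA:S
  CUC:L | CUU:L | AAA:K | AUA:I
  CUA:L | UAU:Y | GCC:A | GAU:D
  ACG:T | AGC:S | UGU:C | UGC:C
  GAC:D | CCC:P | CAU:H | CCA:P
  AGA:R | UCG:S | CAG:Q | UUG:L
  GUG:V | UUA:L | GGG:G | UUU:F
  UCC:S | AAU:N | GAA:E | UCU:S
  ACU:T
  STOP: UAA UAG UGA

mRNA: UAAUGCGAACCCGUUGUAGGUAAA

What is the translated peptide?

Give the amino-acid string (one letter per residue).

start AUG at pos 2
pos 2: AUG -> M; peptide=M
pos 5: CGA -> R; peptide=MR
pos 8: ACC -> T; peptide=MRT
pos 11: CGU -> R; peptide=MRTR
pos 14: UGU -> C; peptide=MRTRC
pos 17: AGG -> R; peptide=MRTRCR
pos 20: UAA -> STOP

Answer: MRTRCR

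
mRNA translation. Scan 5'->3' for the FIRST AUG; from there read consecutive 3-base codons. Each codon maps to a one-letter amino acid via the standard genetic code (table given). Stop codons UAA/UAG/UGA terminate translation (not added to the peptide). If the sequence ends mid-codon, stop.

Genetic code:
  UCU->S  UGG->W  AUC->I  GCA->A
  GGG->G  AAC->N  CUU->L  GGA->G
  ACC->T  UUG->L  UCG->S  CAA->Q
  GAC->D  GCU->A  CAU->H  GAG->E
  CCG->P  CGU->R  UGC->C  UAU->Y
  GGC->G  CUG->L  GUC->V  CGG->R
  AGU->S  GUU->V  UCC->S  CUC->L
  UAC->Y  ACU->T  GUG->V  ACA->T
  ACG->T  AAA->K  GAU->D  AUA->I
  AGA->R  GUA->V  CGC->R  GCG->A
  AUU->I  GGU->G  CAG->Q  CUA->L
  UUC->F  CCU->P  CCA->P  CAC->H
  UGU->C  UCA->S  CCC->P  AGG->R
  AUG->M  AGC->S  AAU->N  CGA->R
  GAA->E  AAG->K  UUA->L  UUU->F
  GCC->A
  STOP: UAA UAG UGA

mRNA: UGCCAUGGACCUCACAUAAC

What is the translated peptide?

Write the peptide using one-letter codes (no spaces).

start AUG at pos 4
pos 4: AUG -> M; peptide=M
pos 7: GAC -> D; peptide=MD
pos 10: CUC -> L; peptide=MDL
pos 13: ACA -> T; peptide=MDLT
pos 16: UAA -> STOP

Answer: MDLT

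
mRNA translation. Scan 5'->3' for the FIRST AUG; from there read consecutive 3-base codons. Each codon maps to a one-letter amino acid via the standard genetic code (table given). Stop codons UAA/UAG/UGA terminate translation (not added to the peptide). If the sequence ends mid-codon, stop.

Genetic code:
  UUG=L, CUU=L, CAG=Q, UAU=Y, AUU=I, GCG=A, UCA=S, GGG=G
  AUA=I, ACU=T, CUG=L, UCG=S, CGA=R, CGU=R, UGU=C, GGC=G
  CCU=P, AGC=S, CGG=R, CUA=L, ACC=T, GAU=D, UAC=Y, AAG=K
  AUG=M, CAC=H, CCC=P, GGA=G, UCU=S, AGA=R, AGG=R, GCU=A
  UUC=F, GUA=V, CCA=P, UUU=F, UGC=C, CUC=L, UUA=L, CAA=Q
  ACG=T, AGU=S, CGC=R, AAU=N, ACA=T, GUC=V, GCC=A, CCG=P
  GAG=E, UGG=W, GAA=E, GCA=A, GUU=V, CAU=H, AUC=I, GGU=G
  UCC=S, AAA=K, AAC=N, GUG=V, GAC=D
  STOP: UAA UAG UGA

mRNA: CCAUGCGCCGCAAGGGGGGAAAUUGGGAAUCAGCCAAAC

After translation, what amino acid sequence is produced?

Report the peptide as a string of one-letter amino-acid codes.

start AUG at pos 2
pos 2: AUG -> M; peptide=M
pos 5: CGC -> R; peptide=MR
pos 8: CGC -> R; peptide=MRR
pos 11: AAG -> K; peptide=MRRK
pos 14: GGG -> G; peptide=MRRKG
pos 17: GGA -> G; peptide=MRRKGG
pos 20: AAU -> N; peptide=MRRKGGN
pos 23: UGG -> W; peptide=MRRKGGNW
pos 26: GAA -> E; peptide=MRRKGGNWE
pos 29: UCA -> S; peptide=MRRKGGNWES
pos 32: GCC -> A; peptide=MRRKGGNWESA
pos 35: AAA -> K; peptide=MRRKGGNWESAK
pos 38: only 1 nt remain (<3), stop (end of mRNA)

Answer: MRRKGGNWESAK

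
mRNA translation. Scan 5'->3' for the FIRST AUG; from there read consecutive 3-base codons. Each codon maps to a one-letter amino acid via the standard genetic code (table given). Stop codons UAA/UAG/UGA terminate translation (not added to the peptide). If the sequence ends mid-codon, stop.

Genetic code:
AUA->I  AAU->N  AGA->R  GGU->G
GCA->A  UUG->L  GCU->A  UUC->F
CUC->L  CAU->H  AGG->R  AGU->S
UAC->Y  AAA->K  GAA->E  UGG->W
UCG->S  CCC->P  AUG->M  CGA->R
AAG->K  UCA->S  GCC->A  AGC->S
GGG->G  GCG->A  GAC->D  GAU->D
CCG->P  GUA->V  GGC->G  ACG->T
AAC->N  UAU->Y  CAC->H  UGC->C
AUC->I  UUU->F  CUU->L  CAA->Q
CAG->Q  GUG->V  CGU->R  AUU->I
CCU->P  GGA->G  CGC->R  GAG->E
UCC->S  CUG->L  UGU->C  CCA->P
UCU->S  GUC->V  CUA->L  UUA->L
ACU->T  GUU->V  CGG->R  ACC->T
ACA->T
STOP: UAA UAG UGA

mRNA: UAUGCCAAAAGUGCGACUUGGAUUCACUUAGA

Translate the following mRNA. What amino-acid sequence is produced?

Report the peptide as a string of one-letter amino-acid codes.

start AUG at pos 1
pos 1: AUG -> M; peptide=M
pos 4: CCA -> P; peptide=MP
pos 7: AAA -> K; peptide=MPK
pos 10: GUG -> V; peptide=MPKV
pos 13: CGA -> R; peptide=MPKVR
pos 16: CUU -> L; peptide=MPKVRL
pos 19: GGA -> G; peptide=MPKVRLG
pos 22: UUC -> F; peptide=MPKVRLGF
pos 25: ACU -> T; peptide=MPKVRLGFT
pos 28: UAG -> STOP

Answer: MPKVRLGFT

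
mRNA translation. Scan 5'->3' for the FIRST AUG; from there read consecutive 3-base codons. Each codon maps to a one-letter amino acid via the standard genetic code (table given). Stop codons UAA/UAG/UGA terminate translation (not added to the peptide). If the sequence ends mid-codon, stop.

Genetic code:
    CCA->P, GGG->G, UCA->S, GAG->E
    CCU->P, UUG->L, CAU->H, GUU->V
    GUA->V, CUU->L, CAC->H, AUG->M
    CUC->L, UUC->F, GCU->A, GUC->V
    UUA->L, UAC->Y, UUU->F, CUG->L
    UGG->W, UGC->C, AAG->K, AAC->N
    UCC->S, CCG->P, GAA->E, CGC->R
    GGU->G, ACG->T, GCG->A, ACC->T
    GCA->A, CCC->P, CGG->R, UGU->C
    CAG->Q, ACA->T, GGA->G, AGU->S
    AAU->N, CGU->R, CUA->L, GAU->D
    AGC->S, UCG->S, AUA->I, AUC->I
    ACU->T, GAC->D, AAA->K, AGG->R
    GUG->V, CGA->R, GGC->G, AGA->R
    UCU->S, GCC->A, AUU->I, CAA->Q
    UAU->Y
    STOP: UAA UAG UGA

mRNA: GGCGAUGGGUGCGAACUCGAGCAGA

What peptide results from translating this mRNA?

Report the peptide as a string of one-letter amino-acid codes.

Answer: MGANSSR

Derivation:
start AUG at pos 4
pos 4: AUG -> M; peptide=M
pos 7: GGU -> G; peptide=MG
pos 10: GCG -> A; peptide=MGA
pos 13: AAC -> N; peptide=MGAN
pos 16: UCG -> S; peptide=MGANS
pos 19: AGC -> S; peptide=MGANSS
pos 22: AGA -> R; peptide=MGANSSR
pos 25: only 0 nt remain (<3), stop (end of mRNA)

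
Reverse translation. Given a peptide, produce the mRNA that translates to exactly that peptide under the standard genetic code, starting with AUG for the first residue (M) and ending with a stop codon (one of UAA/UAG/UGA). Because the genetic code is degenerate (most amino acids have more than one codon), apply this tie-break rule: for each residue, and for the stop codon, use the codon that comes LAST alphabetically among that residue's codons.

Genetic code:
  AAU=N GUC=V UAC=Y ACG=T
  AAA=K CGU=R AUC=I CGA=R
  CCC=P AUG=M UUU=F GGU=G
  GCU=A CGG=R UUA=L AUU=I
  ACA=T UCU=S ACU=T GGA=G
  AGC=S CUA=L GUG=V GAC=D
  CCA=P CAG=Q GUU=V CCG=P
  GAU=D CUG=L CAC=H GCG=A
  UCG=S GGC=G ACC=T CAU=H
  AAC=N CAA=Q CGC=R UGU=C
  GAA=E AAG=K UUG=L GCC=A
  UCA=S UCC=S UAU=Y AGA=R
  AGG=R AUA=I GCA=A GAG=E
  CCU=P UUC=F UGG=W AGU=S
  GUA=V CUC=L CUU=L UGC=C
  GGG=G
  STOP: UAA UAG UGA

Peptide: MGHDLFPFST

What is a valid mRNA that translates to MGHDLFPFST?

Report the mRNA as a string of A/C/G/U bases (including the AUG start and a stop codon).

residue 1: M -> AUG (start codon)
residue 2: G codons sorted = GGA,GGC,GGG,GGU -> pick last = GGU
residue 3: H codons sorted = CAC,CAU -> pick last = CAU
residue 4: D codons sorted = GAC,GAU -> pick last = GAU
residue 5: L codons sorted = CUA,CUC,CUG,CUU,UUA,UUG -> pick last = UUG
residue 6: F codons sorted = UUC,UUU -> pick last = UUU
residue 7: P codons sorted = CCA,CCC,CCG,CCU -> pick last = CCU
residue 8: F codons sorted = UUC,UUU -> pick last = UUU
residue 9: S codons sorted = AGC,AGU,UCA,UCC,UCG,UCU -> pick last = UCU
residue 10: T codons sorted = ACA,ACC,ACG,ACU -> pick last = ACU
terminator: stop codons sorted = UAA,UAG,UGA -> pick last = UGA

Answer: mRNA: AUGGGUCAUGAUUUGUUUCCUUUUUCUACUUGA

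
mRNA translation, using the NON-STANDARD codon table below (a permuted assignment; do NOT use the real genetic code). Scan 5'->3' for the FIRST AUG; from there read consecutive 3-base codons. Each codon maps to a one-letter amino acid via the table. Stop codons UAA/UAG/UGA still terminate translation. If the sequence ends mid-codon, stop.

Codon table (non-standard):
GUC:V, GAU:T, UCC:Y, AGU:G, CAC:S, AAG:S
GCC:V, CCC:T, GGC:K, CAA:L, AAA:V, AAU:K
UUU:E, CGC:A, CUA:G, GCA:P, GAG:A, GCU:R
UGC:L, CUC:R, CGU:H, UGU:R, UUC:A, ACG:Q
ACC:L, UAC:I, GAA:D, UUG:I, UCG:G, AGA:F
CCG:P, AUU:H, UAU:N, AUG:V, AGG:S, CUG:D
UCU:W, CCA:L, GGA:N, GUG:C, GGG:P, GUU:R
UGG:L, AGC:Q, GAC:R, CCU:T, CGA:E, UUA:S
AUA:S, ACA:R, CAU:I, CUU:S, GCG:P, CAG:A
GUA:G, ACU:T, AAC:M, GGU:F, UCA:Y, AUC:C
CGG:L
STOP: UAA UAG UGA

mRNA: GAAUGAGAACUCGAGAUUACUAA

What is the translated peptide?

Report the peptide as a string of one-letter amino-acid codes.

start AUG at pos 2
pos 2: AUG -> V; peptide=V
pos 5: AGA -> F; peptide=VF
pos 8: ACU -> T; peptide=VFT
pos 11: CGA -> E; peptide=VFTE
pos 14: GAU -> T; peptide=VFTET
pos 17: UAC -> I; peptide=VFTETI
pos 20: UAA -> STOP

Answer: VFTETI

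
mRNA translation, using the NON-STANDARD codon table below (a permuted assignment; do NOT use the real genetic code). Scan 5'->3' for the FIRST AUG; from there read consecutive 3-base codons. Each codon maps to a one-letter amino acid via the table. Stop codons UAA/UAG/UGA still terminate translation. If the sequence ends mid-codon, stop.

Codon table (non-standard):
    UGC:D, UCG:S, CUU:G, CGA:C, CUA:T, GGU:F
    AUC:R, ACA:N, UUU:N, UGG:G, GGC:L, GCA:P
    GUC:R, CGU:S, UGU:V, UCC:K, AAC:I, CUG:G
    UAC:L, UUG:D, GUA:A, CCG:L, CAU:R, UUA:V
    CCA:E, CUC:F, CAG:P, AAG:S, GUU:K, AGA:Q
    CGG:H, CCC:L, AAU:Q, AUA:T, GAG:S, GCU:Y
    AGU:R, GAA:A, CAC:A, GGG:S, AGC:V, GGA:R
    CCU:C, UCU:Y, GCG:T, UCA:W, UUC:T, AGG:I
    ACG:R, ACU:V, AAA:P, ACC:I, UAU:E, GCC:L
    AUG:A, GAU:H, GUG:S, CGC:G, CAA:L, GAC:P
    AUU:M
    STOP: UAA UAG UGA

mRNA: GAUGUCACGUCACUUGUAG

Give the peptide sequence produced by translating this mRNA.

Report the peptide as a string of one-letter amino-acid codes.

Answer: AWSAD

Derivation:
start AUG at pos 1
pos 1: AUG -> A; peptide=A
pos 4: UCA -> W; peptide=AW
pos 7: CGU -> S; peptide=AWS
pos 10: CAC -> A; peptide=AWSA
pos 13: UUG -> D; peptide=AWSAD
pos 16: UAG -> STOP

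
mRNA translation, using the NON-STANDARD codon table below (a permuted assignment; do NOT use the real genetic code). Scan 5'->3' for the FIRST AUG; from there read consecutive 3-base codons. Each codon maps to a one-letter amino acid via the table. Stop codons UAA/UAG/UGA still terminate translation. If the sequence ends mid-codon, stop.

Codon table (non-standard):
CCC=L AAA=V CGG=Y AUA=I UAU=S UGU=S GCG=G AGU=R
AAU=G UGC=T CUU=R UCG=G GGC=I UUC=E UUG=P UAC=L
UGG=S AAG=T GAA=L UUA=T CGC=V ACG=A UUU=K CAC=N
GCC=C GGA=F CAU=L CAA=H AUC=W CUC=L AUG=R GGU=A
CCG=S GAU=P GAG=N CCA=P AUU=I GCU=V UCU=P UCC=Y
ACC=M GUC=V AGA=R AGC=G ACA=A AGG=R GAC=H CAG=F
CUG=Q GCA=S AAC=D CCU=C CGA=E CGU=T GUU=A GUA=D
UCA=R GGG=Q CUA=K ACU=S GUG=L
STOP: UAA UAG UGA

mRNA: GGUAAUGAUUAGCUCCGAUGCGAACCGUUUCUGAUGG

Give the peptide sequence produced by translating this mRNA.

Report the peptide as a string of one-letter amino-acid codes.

Answer: RIGYPGDTE

Derivation:
start AUG at pos 4
pos 4: AUG -> R; peptide=R
pos 7: AUU -> I; peptide=RI
pos 10: AGC -> G; peptide=RIG
pos 13: UCC -> Y; peptide=RIGY
pos 16: GAU -> P; peptide=RIGYP
pos 19: GCG -> G; peptide=RIGYPG
pos 22: AAC -> D; peptide=RIGYPGD
pos 25: CGU -> T; peptide=RIGYPGDT
pos 28: UUC -> E; peptide=RIGYPGDTE
pos 31: UGA -> STOP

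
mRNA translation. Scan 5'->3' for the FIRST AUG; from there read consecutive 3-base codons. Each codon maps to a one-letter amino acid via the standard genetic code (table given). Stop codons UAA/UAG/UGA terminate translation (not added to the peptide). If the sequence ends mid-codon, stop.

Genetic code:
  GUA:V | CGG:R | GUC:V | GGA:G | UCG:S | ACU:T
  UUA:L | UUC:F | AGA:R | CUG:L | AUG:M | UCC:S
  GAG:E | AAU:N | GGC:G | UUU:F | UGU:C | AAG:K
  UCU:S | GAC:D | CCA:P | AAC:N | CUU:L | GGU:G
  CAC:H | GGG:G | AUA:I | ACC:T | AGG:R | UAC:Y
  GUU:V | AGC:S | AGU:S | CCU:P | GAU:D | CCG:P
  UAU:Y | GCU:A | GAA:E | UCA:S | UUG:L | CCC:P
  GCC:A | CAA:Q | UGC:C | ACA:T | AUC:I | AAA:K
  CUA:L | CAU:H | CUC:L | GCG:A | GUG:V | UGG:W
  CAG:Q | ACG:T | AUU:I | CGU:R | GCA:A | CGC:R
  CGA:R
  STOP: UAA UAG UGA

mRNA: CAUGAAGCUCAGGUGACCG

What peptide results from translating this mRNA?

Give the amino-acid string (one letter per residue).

Answer: MKLR

Derivation:
start AUG at pos 1
pos 1: AUG -> M; peptide=M
pos 4: AAG -> K; peptide=MK
pos 7: CUC -> L; peptide=MKL
pos 10: AGG -> R; peptide=MKLR
pos 13: UGA -> STOP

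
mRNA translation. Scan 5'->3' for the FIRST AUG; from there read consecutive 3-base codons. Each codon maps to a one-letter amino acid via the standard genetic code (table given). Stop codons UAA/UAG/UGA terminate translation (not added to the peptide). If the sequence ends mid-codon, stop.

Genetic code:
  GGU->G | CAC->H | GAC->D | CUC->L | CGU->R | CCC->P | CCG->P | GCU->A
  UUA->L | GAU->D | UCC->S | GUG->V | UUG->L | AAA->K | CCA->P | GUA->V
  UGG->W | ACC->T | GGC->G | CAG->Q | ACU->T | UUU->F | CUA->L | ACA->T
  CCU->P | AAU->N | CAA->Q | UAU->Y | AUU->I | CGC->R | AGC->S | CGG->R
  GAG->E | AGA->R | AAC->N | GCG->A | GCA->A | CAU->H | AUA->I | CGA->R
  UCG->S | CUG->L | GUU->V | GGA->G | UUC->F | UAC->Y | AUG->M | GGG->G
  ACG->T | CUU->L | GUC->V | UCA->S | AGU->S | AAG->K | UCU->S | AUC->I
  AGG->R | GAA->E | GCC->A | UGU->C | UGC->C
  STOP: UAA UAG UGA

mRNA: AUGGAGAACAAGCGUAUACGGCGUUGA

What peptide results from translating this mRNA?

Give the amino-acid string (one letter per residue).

Answer: MENKRIRR

Derivation:
start AUG at pos 0
pos 0: AUG -> M; peptide=M
pos 3: GAG -> E; peptide=ME
pos 6: AAC -> N; peptide=MEN
pos 9: AAG -> K; peptide=MENK
pos 12: CGU -> R; peptide=MENKR
pos 15: AUA -> I; peptide=MENKRI
pos 18: CGG -> R; peptide=MENKRIR
pos 21: CGU -> R; peptide=MENKRIRR
pos 24: UGA -> STOP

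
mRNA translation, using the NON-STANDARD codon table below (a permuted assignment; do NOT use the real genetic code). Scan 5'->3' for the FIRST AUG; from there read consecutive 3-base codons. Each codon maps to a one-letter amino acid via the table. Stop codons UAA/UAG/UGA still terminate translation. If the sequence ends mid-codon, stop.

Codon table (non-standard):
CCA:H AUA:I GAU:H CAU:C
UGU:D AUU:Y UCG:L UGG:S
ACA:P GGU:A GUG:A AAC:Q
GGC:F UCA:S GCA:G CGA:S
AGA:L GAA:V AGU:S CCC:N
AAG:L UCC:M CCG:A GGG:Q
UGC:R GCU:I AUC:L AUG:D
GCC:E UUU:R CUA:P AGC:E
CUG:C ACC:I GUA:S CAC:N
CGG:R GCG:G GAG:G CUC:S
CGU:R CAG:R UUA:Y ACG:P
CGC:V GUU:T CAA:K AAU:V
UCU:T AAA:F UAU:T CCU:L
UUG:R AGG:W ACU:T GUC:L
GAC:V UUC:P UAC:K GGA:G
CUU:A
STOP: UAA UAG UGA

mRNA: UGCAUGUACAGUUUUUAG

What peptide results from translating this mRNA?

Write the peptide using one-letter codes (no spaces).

start AUG at pos 3
pos 3: AUG -> D; peptide=D
pos 6: UAC -> K; peptide=DK
pos 9: AGU -> S; peptide=DKS
pos 12: UUU -> R; peptide=DKSR
pos 15: UAG -> STOP

Answer: DKSR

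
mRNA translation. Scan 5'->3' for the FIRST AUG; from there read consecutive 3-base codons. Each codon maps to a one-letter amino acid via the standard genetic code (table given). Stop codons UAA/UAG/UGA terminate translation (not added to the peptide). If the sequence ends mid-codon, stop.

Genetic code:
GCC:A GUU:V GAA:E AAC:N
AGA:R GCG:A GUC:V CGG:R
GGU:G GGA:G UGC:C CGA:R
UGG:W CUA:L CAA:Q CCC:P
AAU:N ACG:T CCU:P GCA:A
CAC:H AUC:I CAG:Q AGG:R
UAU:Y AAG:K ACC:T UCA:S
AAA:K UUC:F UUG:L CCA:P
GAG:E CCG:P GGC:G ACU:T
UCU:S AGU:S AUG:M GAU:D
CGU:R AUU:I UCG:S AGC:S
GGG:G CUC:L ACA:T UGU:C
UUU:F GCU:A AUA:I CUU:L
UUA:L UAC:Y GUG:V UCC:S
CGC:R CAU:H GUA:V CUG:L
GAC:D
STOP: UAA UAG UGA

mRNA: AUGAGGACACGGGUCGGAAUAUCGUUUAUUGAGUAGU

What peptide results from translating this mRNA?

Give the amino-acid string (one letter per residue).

Answer: MRTRVGISFIE

Derivation:
start AUG at pos 0
pos 0: AUG -> M; peptide=M
pos 3: AGG -> R; peptide=MR
pos 6: ACA -> T; peptide=MRT
pos 9: CGG -> R; peptide=MRTR
pos 12: GUC -> V; peptide=MRTRV
pos 15: GGA -> G; peptide=MRTRVG
pos 18: AUA -> I; peptide=MRTRVGI
pos 21: UCG -> S; peptide=MRTRVGIS
pos 24: UUU -> F; peptide=MRTRVGISF
pos 27: AUU -> I; peptide=MRTRVGISFI
pos 30: GAG -> E; peptide=MRTRVGISFIE
pos 33: UAG -> STOP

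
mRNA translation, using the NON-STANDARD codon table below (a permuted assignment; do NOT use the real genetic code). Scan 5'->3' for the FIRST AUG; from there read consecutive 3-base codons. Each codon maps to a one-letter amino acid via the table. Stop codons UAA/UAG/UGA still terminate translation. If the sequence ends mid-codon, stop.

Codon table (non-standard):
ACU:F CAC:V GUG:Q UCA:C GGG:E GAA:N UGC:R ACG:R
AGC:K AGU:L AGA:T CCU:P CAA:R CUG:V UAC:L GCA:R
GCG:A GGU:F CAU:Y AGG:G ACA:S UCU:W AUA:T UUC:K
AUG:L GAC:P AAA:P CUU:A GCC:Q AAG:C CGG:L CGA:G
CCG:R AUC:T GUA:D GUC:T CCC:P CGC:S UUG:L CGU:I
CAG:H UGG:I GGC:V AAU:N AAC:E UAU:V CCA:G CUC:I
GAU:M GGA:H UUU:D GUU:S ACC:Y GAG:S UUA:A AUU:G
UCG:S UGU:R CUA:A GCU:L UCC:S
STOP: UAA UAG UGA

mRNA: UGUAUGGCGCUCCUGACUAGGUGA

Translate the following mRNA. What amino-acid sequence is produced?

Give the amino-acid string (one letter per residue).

Answer: LAIVFG

Derivation:
start AUG at pos 3
pos 3: AUG -> L; peptide=L
pos 6: GCG -> A; peptide=LA
pos 9: CUC -> I; peptide=LAI
pos 12: CUG -> V; peptide=LAIV
pos 15: ACU -> F; peptide=LAIVF
pos 18: AGG -> G; peptide=LAIVFG
pos 21: UGA -> STOP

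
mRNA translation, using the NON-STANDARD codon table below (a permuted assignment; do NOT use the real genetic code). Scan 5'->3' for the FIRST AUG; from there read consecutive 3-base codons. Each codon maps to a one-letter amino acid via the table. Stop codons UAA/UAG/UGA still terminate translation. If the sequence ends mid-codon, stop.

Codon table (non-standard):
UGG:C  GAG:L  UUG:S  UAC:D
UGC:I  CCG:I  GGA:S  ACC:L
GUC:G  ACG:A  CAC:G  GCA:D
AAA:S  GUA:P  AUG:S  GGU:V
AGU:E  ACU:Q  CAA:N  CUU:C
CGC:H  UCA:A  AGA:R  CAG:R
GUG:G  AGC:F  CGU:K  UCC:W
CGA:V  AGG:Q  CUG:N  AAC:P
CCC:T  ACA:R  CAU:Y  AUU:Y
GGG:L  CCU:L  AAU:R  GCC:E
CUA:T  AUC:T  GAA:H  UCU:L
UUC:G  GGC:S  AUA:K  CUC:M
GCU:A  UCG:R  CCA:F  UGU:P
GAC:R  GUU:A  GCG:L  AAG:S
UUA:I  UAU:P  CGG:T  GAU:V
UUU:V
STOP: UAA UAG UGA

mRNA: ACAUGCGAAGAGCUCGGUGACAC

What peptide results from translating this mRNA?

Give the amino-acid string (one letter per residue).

start AUG at pos 2
pos 2: AUG -> S; peptide=S
pos 5: CGA -> V; peptide=SV
pos 8: AGA -> R; peptide=SVR
pos 11: GCU -> A; peptide=SVRA
pos 14: CGG -> T; peptide=SVRAT
pos 17: UGA -> STOP

Answer: SVRAT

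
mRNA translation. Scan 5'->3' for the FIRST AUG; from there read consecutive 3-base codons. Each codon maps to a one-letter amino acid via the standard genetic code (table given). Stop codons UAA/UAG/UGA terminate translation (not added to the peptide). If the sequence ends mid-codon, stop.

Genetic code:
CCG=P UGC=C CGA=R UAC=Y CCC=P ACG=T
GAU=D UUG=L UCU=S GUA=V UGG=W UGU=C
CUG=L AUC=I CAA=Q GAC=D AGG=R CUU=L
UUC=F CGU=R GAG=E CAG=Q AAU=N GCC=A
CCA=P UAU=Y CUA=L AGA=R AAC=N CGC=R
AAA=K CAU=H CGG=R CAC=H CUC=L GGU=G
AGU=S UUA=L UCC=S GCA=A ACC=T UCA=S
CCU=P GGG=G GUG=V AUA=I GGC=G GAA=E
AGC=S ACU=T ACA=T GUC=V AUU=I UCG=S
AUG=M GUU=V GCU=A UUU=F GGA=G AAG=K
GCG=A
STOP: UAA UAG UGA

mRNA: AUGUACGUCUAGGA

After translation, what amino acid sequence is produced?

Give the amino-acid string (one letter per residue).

Answer: MYV

Derivation:
start AUG at pos 0
pos 0: AUG -> M; peptide=M
pos 3: UAC -> Y; peptide=MY
pos 6: GUC -> V; peptide=MYV
pos 9: UAG -> STOP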